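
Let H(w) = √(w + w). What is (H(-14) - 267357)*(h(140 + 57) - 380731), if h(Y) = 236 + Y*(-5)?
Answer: 101991348360 - 762960*I*√7 ≈ 1.0199e+11 - 2.0186e+6*I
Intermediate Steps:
H(w) = √2*√w (H(w) = √(2*w) = √2*√w)
h(Y) = 236 - 5*Y
(H(-14) - 267357)*(h(140 + 57) - 380731) = (√2*√(-14) - 267357)*((236 - 5*(140 + 57)) - 380731) = (√2*(I*√14) - 267357)*((236 - 5*197) - 380731) = (2*I*√7 - 267357)*((236 - 985) - 380731) = (-267357 + 2*I*√7)*(-749 - 380731) = (-267357 + 2*I*√7)*(-381480) = 101991348360 - 762960*I*√7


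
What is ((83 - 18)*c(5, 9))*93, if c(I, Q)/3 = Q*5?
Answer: 816075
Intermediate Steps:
c(I, Q) = 15*Q (c(I, Q) = 3*(Q*5) = 3*(5*Q) = 15*Q)
((83 - 18)*c(5, 9))*93 = ((83 - 18)*(15*9))*93 = (65*135)*93 = 8775*93 = 816075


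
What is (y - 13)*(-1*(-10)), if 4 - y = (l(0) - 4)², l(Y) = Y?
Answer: -250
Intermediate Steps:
y = -12 (y = 4 - (0 - 4)² = 4 - 1*(-4)² = 4 - 1*16 = 4 - 16 = -12)
(y - 13)*(-1*(-10)) = (-12 - 13)*(-1*(-10)) = -25*10 = -250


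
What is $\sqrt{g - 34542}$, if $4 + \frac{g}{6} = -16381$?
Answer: $2 i \sqrt{33213} \approx 364.49 i$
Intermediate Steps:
$g = -98310$ ($g = -24 + 6 \left(-16381\right) = -24 - 98286 = -98310$)
$\sqrt{g - 34542} = \sqrt{-98310 - 34542} = \sqrt{-132852} = 2 i \sqrt{33213}$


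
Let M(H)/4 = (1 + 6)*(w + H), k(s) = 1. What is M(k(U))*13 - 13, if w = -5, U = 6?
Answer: -1469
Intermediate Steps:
M(H) = -140 + 28*H (M(H) = 4*((1 + 6)*(-5 + H)) = 4*(7*(-5 + H)) = 4*(-35 + 7*H) = -140 + 28*H)
M(k(U))*13 - 13 = (-140 + 28*1)*13 - 13 = (-140 + 28)*13 - 13 = -112*13 - 13 = -1456 - 13 = -1469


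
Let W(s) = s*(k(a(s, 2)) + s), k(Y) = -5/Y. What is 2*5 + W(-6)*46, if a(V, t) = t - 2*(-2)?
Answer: 1896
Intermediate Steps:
a(V, t) = 4 + t (a(V, t) = t + 4 = 4 + t)
W(s) = s*(-⅚ + s) (W(s) = s*(-5/(4 + 2) + s) = s*(-5/6 + s) = s*(-5*⅙ + s) = s*(-⅚ + s))
2*5 + W(-6)*46 = 2*5 + ((⅙)*(-6)*(-5 + 6*(-6)))*46 = 10 + ((⅙)*(-6)*(-5 - 36))*46 = 10 + ((⅙)*(-6)*(-41))*46 = 10 + 41*46 = 10 + 1886 = 1896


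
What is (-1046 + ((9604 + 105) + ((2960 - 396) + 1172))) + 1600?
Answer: 13999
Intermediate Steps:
(-1046 + ((9604 + 105) + ((2960 - 396) + 1172))) + 1600 = (-1046 + (9709 + (2564 + 1172))) + 1600 = (-1046 + (9709 + 3736)) + 1600 = (-1046 + 13445) + 1600 = 12399 + 1600 = 13999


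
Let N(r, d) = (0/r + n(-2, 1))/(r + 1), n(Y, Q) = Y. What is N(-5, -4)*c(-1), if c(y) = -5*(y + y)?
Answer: 5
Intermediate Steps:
c(y) = -10*y
N(r, d) = -2/(1 + r) (N(r, d) = (0/r - 2)/(r + 1) = (0 - 2)/(1 + r) = -2/(1 + r))
N(-5, -4)*c(-1) = (-2/(1 - 5))*(-10*(-1)) = -2/(-4)*10 = -2*(-¼)*10 = (½)*10 = 5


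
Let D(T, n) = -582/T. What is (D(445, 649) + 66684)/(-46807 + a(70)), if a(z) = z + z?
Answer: -29673798/20766815 ≈ -1.4289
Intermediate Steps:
a(z) = 2*z
(D(445, 649) + 66684)/(-46807 + a(70)) = (-582/445 + 66684)/(-46807 + 2*70) = (-582*1/445 + 66684)/(-46807 + 140) = (-582/445 + 66684)/(-46667) = (29673798/445)*(-1/46667) = -29673798/20766815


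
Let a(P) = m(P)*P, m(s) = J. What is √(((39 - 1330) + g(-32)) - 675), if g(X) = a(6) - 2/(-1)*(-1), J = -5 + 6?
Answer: 3*I*√218 ≈ 44.294*I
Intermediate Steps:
J = 1
m(s) = 1
a(P) = P (a(P) = 1*P = P)
g(X) = 4 (g(X) = 6 - 2/(-1)*(-1) = 6 - 2*(-1)*(-1) = 6 + 2*(-1) = 6 - 2 = 4)
√(((39 - 1330) + g(-32)) - 675) = √(((39 - 1330) + 4) - 675) = √((-1291 + 4) - 675) = √(-1287 - 675) = √(-1962) = 3*I*√218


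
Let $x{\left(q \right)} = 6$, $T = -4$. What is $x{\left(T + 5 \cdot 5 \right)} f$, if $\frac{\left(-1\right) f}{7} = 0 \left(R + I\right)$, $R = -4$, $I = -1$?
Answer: $0$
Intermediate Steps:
$f = 0$ ($f = - 7 \cdot 0 \left(-4 - 1\right) = - 7 \cdot 0 \left(-5\right) = \left(-7\right) 0 = 0$)
$x{\left(T + 5 \cdot 5 \right)} f = 6 \cdot 0 = 0$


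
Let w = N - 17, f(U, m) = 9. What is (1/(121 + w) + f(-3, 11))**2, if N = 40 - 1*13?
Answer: 1392400/17161 ≈ 81.137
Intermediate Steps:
N = 27 (N = 40 - 13 = 27)
w = 10 (w = 27 - 17 = 10)
(1/(121 + w) + f(-3, 11))**2 = (1/(121 + 10) + 9)**2 = (1/131 + 9)**2 = (1180/131)**2 = 1392400/17161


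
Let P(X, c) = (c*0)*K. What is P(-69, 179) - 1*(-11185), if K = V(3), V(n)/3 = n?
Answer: 11185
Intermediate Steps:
V(n) = 3*n
K = 9 (K = 3*3 = 9)
P(X, c) = 0 (P(X, c) = (c*0)*9 = 0*9 = 0)
P(-69, 179) - 1*(-11185) = 0 - 1*(-11185) = 0 + 11185 = 11185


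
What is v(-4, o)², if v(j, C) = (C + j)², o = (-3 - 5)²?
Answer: 12960000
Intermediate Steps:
o = 64 (o = (-8)² = 64)
v(-4, o)² = ((64 - 4)²)² = (60²)² = 3600² = 12960000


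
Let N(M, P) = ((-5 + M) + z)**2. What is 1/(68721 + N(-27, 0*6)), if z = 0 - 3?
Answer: 1/69946 ≈ 1.4297e-5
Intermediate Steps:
z = -3
N(M, P) = (-8 + M)**2 (N(M, P) = ((-5 + M) - 3)**2 = (-8 + M)**2)
1/(68721 + N(-27, 0*6)) = 1/(68721 + (-8 - 27)**2) = 1/(68721 + (-35)**2) = 1/(68721 + 1225) = 1/69946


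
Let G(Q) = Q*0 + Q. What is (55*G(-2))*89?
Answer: -9790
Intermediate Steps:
G(Q) = Q (G(Q) = 0 + Q = Q)
(55*G(-2))*89 = (55*(-2))*89 = -110*89 = -9790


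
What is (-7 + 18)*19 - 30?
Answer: 179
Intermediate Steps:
(-7 + 18)*19 - 30 = 11*19 - 30 = 209 - 30 = 179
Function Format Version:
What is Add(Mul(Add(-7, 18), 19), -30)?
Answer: 179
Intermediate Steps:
Add(Mul(Add(-7, 18), 19), -30) = Add(Mul(11, 19), -30) = Add(209, -30) = 179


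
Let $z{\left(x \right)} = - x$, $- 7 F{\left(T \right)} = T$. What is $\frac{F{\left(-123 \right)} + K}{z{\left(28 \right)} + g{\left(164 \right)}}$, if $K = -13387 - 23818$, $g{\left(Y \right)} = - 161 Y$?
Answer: $\frac{32539}{23128} \approx 1.4069$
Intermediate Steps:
$F{\left(T \right)} = - \frac{T}{7}$
$K = -37205$
$\frac{F{\left(-123 \right)} + K}{z{\left(28 \right)} + g{\left(164 \right)}} = \frac{\left(- \frac{1}{7}\right) \left(-123\right) - 37205}{\left(-1\right) 28 - 26404} = \frac{\frac{123}{7} - 37205}{-28 - 26404} = - \frac{260312}{7 \left(-26432\right)} = \left(- \frac{260312}{7}\right) \left(- \frac{1}{26432}\right) = \frac{32539}{23128}$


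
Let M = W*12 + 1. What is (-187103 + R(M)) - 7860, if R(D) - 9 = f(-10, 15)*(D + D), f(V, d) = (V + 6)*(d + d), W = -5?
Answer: -180794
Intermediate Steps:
f(V, d) = 2*d*(6 + V) (f(V, d) = (6 + V)*(2*d) = 2*d*(6 + V))
M = -59 (M = -5*12 + 1 = -60 + 1 = -59)
R(D) = 9 - 240*D (R(D) = 9 + (2*15*(6 - 10))*(D + D) = 9 + (2*15*(-4))*(2*D) = 9 - 240*D)
(-187103 + R(M)) - 7860 = (-187103 + (9 - 240*(-59))) - 7860 = (-187103 + (9 + 14160)) - 7860 = (-187103 + 14169) - 7860 = -172934 - 7860 = -180794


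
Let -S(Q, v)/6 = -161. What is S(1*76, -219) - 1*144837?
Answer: -143871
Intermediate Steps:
S(Q, v) = 966 (S(Q, v) = -6*(-161) = 966)
S(1*76, -219) - 1*144837 = 966 - 1*144837 = 966 - 144837 = -143871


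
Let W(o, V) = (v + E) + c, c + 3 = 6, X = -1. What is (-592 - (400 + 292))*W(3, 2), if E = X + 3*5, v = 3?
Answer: -25680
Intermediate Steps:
c = 3 (c = -3 + 6 = 3)
E = 14 (E = -1 + 3*5 = -1 + 15 = 14)
W(o, V) = 20 (W(o, V) = (3 + 14) + 3 = 17 + 3 = 20)
(-592 - (400 + 292))*W(3, 2) = (-592 - (400 + 292))*20 = (-592 - 1*692)*20 = (-592 - 692)*20 = -1284*20 = -25680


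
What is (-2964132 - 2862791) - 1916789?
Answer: -7743712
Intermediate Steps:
(-2964132 - 2862791) - 1916789 = -5826923 - 1916789 = -7743712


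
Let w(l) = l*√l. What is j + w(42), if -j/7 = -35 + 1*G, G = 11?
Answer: 168 + 42*√42 ≈ 440.19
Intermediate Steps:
j = 168 (j = -7*(-35 + 1*11) = -7*(-35 + 11) = -7*(-24) = 168)
w(l) = l^(3/2)
j + w(42) = 168 + 42^(3/2) = 168 + 42*√42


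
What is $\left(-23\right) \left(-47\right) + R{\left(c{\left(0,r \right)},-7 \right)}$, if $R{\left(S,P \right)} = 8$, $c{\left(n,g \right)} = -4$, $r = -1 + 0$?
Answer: $1089$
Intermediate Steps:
$r = -1$
$\left(-23\right) \left(-47\right) + R{\left(c{\left(0,r \right)},-7 \right)} = \left(-23\right) \left(-47\right) + 8 = 1081 + 8 = 1089$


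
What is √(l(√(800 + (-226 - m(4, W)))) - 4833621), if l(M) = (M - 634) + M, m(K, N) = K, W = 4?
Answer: √(-4834255 + 2*√570) ≈ 2198.7*I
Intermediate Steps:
l(M) = -634 + 2*M (l(M) = (-634 + M) + M = -634 + 2*M)
√(l(√(800 + (-226 - m(4, W)))) - 4833621) = √((-634 + 2*√(800 + (-226 - 1*4))) - 4833621) = √((-634 + 2*√(800 + (-226 - 4))) - 4833621) = √((-634 + 2*√(800 - 230)) - 4833621) = √((-634 + 2*√570) - 4833621) = √(-4834255 + 2*√570)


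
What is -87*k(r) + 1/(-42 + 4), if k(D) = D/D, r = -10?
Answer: -3307/38 ≈ -87.026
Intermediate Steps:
k(D) = 1
-87*k(r) + 1/(-42 + 4) = -87*1 + 1/(-42 + 4) = -87 + 1/(-38) = -87 - 1/38 = -3307/38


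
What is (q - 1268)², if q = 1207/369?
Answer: 217794889225/136161 ≈ 1.5995e+6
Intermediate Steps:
q = 1207/369 (q = 1207*(1/369) = 1207/369 ≈ 3.2710)
(q - 1268)² = (1207/369 - 1268)² = (-466685/369)² = 217794889225/136161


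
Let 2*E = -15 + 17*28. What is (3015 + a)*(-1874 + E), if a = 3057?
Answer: -9979332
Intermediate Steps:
E = 461/2 (E = (-15 + 17*28)/2 = (-15 + 476)/2 = (½)*461 = 461/2 ≈ 230.50)
(3015 + a)*(-1874 + E) = (3015 + 3057)*(-1874 + 461/2) = 6072*(-3287/2) = -9979332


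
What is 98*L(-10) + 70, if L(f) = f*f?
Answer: 9870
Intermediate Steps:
L(f) = f²
98*L(-10) + 70 = 98*(-10)² + 70 = 98*100 + 70 = 9800 + 70 = 9870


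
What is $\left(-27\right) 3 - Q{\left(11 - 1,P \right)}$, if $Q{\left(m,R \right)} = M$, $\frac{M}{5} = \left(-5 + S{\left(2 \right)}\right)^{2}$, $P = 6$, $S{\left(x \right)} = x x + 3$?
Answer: $-101$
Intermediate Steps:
$S{\left(x \right)} = 3 + x^{2}$ ($S{\left(x \right)} = x^{2} + 3 = 3 + x^{2}$)
$M = 20$ ($M = 5 \left(-5 + \left(3 + 2^{2}\right)\right)^{2} = 5 \left(-5 + \left(3 + 4\right)\right)^{2} = 5 \left(-5 + 7\right)^{2} = 5 \cdot 2^{2} = 5 \cdot 4 = 20$)
$Q{\left(m,R \right)} = 20$
$\left(-27\right) 3 - Q{\left(11 - 1,P \right)} = \left(-27\right) 3 - 20 = -81 - 20 = -101$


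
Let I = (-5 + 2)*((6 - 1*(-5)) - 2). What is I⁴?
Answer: 531441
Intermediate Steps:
I = -27 (I = -3*((6 + 5) - 2) = -3*(11 - 2) = -3*9 = -27)
I⁴ = (-27)⁴ = 531441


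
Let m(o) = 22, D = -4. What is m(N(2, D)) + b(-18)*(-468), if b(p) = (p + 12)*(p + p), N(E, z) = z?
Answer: -101066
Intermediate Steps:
b(p) = 2*p*(12 + p) (b(p) = (12 + p)*(2*p) = 2*p*(12 + p))
m(N(2, D)) + b(-18)*(-468) = 22 + (2*(-18)*(12 - 18))*(-468) = 22 + (2*(-18)*(-6))*(-468) = 22 + 216*(-468) = 22 - 101088 = -101066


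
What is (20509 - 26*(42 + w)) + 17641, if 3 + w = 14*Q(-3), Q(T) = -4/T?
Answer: 109952/3 ≈ 36651.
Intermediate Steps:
w = 47/3 (w = -3 + 14*(-4/(-3)) = -3 + 14*(-4*(-1/3)) = -3 + 14*(4/3) = -3 + 56/3 = 47/3 ≈ 15.667)
(20509 - 26*(42 + w)) + 17641 = (20509 - 26*(42 + 47/3)) + 17641 = (20509 - 26*173/3) + 17641 = (20509 - 4498/3) + 17641 = 57029/3 + 17641 = 109952/3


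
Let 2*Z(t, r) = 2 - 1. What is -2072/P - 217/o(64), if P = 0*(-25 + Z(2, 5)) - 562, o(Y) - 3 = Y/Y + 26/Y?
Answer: -1805188/39621 ≈ -45.561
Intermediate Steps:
Z(t, r) = ½ (Z(t, r) = (2 - 1)/2 = (½)*1 = ½)
o(Y) = 4 + 26/Y (o(Y) = 3 + (Y/Y + 26/Y) = 3 + (1 + 26/Y) = 4 + 26/Y)
P = -562 (P = 0*(-25 + ½) - 562 = 0*(-49/2) - 562 = 0 - 562 = -562)
-2072/P - 217/o(64) = -2072/(-562) - 217/(4 + 26/64) = -2072*(-1/562) - 217/(4 + 26*(1/64)) = 1036/281 - 217/(4 + 13/32) = 1036/281 - 217/141/32 = 1036/281 - 217*32/141 = 1036/281 - 6944/141 = -1805188/39621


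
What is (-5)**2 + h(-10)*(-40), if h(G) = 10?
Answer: -375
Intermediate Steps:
(-5)**2 + h(-10)*(-40) = (-5)**2 + 10*(-40) = 25 - 400 = -375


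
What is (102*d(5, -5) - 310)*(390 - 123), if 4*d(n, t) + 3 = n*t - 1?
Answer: -560433/2 ≈ -2.8022e+5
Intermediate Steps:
d(n, t) = -1 + n*t/4 (d(n, t) = -¾ + (n*t - 1)/4 = -¾ + (-1 + n*t)/4 = -¾ + (-¼ + n*t/4) = -1 + n*t/4)
(102*d(5, -5) - 310)*(390 - 123) = (102*(-1 + (¼)*5*(-5)) - 310)*(390 - 123) = (102*(-1 - 25/4) - 310)*267 = (102*(-29/4) - 310)*267 = (-1479/2 - 310)*267 = -2099/2*267 = -560433/2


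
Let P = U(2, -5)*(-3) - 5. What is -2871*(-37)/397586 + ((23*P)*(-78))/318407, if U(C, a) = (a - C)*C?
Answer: 7432456881/126594165502 ≈ 0.058711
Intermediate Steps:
U(C, a) = C*(a - C)
P = 37 (P = (2*(-5 - 1*2))*(-3) - 5 = (2*(-5 - 2))*(-3) - 5 = (2*(-7))*(-3) - 5 = -14*(-3) - 5 = 42 - 5 = 37)
-2871*(-37)/397586 + ((23*P)*(-78))/318407 = -2871*(-37)/397586 + ((23*37)*(-78))/318407 = 106227*(1/397586) + (851*(-78))*(1/318407) = 106227/397586 - 66378*1/318407 = 106227/397586 - 66378/318407 = 7432456881/126594165502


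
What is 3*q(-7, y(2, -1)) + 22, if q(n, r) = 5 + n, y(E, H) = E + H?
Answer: 16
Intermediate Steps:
3*q(-7, y(2, -1)) + 22 = 3*(5 - 7) + 22 = 3*(-2) + 22 = -6 + 22 = 16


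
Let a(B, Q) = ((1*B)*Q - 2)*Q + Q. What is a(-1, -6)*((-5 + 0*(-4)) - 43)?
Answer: 1440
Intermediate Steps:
a(B, Q) = Q + Q*(-2 + B*Q) (a(B, Q) = (B*Q - 2)*Q + Q = (-2 + B*Q)*Q + Q = Q*(-2 + B*Q) + Q = Q + Q*(-2 + B*Q))
a(-1, -6)*((-5 + 0*(-4)) - 43) = (-6*(-1 - 1*(-6)))*((-5 + 0*(-4)) - 43) = (-6*(-1 + 6))*((-5 + 0) - 43) = (-6*5)*(-5 - 43) = -30*(-48) = 1440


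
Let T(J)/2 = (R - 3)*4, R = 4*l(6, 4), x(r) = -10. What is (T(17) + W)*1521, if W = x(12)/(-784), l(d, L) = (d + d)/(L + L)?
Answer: 14317173/392 ≈ 36523.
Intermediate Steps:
l(d, L) = d/L (l(d, L) = (2*d)/((2*L)) = (2*d)*(1/(2*L)) = d/L)
R = 6 (R = 4*(6/4) = 4*(6*(1/4)) = 4*(3/2) = 6)
T(J) = 24 (T(J) = 2*((6 - 3)*4) = 2*(3*4) = 2*12 = 24)
W = 5/392 (W = -10/(-784) = -10*(-1/784) = 5/392 ≈ 0.012755)
(T(17) + W)*1521 = (24 + 5/392)*1521 = (9413/392)*1521 = 14317173/392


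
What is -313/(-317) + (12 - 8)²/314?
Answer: 51677/49769 ≈ 1.0383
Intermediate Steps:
-313/(-317) + (12 - 8)²/314 = -313*(-1/317) + 4²*(1/314) = 313/317 + 16*(1/314) = 313/317 + 8/157 = 51677/49769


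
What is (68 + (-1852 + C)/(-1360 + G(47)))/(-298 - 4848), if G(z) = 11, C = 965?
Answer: -92619/6941954 ≈ -0.013342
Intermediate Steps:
(68 + (-1852 + C)/(-1360 + G(47)))/(-298 - 4848) = (68 + (-1852 + 965)/(-1360 + 11))/(-298 - 4848) = (68 - 887/(-1349))/(-5146) = (68 - 887*(-1/1349))*(-1/5146) = (68 + 887/1349)*(-1/5146) = (92619/1349)*(-1/5146) = -92619/6941954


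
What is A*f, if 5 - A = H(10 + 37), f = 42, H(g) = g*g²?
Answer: -4360356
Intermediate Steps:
H(g) = g³
A = -103818 (A = 5 - (10 + 37)³ = 5 - 1*47³ = 5 - 1*103823 = 5 - 103823 = -103818)
A*f = -103818*42 = -4360356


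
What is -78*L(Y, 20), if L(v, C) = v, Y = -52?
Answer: 4056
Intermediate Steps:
-78*L(Y, 20) = -78*(-52) = 4056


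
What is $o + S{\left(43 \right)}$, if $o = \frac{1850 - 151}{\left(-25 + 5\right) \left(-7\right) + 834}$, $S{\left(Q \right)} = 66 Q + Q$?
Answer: $\frac{2807793}{974} \approx 2882.7$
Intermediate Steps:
$S{\left(Q \right)} = 67 Q$
$o = \frac{1699}{974}$ ($o = \frac{1699}{\left(-20\right) \left(-7\right) + 834} = \frac{1699}{140 + 834} = \frac{1699}{974} \approx 1.7444$)
$o + S{\left(43 \right)} = \frac{1699}{974} + 67 \cdot 43 = \frac{1699}{974} + 2881 = \frac{2807793}{974}$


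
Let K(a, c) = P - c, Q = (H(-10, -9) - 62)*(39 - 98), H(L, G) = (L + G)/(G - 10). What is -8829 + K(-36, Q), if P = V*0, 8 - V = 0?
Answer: -12428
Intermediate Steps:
V = 8 (V = 8 - 1*0 = 8 + 0 = 8)
H(L, G) = (G + L)/(-10 + G)
Q = 3599 (Q = ((-9 - 10)/(-10 - 9) - 62)*(39 - 98) = (-19/(-19) - 62)*(-59) = (-1/19*(-19) - 62)*(-59) = (1 - 62)*(-59) = -61*(-59) = 3599)
P = 0 (P = 8*0 = 0)
K(a, c) = -c (K(a, c) = 0 - c = -c)
-8829 + K(-36, Q) = -8829 - 1*3599 = -8829 - 3599 = -12428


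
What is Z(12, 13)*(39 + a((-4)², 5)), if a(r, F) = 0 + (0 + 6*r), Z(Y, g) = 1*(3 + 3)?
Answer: 810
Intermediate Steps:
Z(Y, g) = 6 (Z(Y, g) = 1*6 = 6)
a(r, F) = 6*r (a(r, F) = 0 + 6*r = 6*r)
Z(12, 13)*(39 + a((-4)², 5)) = 6*(39 + 6*(-4)²) = 6*(39 + 6*16) = 6*(39 + 96) = 6*135 = 810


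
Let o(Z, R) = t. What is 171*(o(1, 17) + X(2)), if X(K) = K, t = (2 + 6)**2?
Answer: 11286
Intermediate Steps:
t = 64 (t = 8**2 = 64)
o(Z, R) = 64
171*(o(1, 17) + X(2)) = 171*(64 + 2) = 171*66 = 11286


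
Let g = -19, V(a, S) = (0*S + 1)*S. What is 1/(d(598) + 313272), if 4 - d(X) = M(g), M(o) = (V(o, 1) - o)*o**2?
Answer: 1/306056 ≈ 3.2674e-6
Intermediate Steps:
V(a, S) = S (V(a, S) = (0 + 1)*S = 1*S = S)
M(o) = o**2*(1 - o) (M(o) = (1 - o)*o**2 = o**2*(1 - o))
d(X) = -7216 (d(X) = 4 - (-19)**2*(1 - 1*(-19)) = 4 - 361*(1 + 19) = 4 - 361*20 = 4 - 1*7220 = 4 - 7220 = -7216)
1/(d(598) + 313272) = 1/(-7216 + 313272) = 1/306056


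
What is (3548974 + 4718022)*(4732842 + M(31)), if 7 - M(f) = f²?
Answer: 39118499168448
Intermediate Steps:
M(f) = 7 - f²
(3548974 + 4718022)*(4732842 + M(31)) = (3548974 + 4718022)*(4732842 + (7 - 1*31²)) = 8266996*(4732842 + (7 - 1*961)) = 8266996*(4732842 + (7 - 961)) = 8266996*(4732842 - 954) = 8266996*4731888 = 39118499168448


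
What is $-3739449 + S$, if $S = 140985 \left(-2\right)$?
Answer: $-4021419$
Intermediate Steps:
$S = -281970$
$-3739449 + S = -3739449 - 281970 = -4021419$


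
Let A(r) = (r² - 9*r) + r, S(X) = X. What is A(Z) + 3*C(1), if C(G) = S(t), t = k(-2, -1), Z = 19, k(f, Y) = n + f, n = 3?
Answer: 212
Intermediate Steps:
k(f, Y) = 3 + f
t = 1 (t = 3 - 2 = 1)
C(G) = 1
A(r) = r² - 8*r
A(Z) + 3*C(1) = 19*(-8 + 19) + 3*1 = 19*11 + 3 = 209 + 3 = 212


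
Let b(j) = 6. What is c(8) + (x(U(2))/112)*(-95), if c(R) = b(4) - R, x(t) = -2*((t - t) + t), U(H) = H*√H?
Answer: -2 + 95*√2/28 ≈ 2.7982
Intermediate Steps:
U(H) = H^(3/2)
x(t) = -2*t (x(t) = -2*(0 + t) = -2*t)
c(R) = 6 - R
c(8) + (x(U(2))/112)*(-95) = (6 - 1*8) + (-4*√2/112)*(-95) = (6 - 8) + (-4*√2*(1/112))*(-95) = -2 + (-4*√2*(1/112))*(-95) = -2 - √2/28*(-95) = -2 + 95*√2/28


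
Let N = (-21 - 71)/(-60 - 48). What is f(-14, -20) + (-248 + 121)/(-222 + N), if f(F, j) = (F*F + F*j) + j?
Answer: 2726205/5971 ≈ 456.57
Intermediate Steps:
N = 23/27 (N = -92/(-108) = -92*(-1/108) = 23/27 ≈ 0.85185)
f(F, j) = j + F² + F*j (f(F, j) = (F² + F*j) + j = j + F² + F*j)
f(-14, -20) + (-248 + 121)/(-222 + N) = (-20 + (-14)² - 14*(-20)) + (-248 + 121)/(-222 + 23/27) = (-20 + 196 + 280) - 127/(-5971/27) = 456 - 127*(-27/5971) = 456 + 3429/5971 = 2726205/5971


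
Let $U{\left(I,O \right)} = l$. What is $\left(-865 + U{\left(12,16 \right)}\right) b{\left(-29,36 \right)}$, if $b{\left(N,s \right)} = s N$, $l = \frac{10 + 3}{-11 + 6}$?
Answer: $\frac{4528872}{5} \approx 9.0577 \cdot 10^{5}$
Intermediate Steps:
$l = - \frac{13}{5}$ ($l = \frac{13}{-5} = 13 \left(- \frac{1}{5}\right) = - \frac{13}{5} \approx -2.6$)
$U{\left(I,O \right)} = - \frac{13}{5}$
$b{\left(N,s \right)} = N s$
$\left(-865 + U{\left(12,16 \right)}\right) b{\left(-29,36 \right)} = \left(-865 - \frac{13}{5}\right) \left(\left(-29\right) 36\right) = \left(- \frac{4338}{5}\right) \left(-1044\right) = \frac{4528872}{5}$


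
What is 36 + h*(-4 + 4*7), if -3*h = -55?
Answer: 476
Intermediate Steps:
h = 55/3 (h = -⅓*(-55) = 55/3 ≈ 18.333)
36 + h*(-4 + 4*7) = 36 + 55*(-4 + 4*7)/3 = 36 + 55*(-4 + 28)/3 = 36 + (55/3)*24 = 36 + 440 = 476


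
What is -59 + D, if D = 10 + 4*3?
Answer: -37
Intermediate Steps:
D = 22 (D = 10 + 12 = 22)
-59 + D = -59 + 22 = -37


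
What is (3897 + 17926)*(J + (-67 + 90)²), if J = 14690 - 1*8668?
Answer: 142962473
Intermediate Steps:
J = 6022 (J = 14690 - 8668 = 6022)
(3897 + 17926)*(J + (-67 + 90)²) = (3897 + 17926)*(6022 + (-67 + 90)²) = 21823*(6022 + 23²) = 21823*(6022 + 529) = 21823*6551 = 142962473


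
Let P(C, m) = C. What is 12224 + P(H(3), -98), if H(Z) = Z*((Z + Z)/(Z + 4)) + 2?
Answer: 85600/7 ≈ 12229.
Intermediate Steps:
H(Z) = 2 + 2*Z²/(4 + Z) (H(Z) = Z*((2*Z)/(4 + Z)) + 2 = Z*(2*Z/(4 + Z)) + 2 = 2*Z²/(4 + Z) + 2 = 2 + 2*Z²/(4 + Z))
12224 + P(H(3), -98) = 12224 + 2*(4 + 3 + 3²)/(4 + 3) = 12224 + 2*(4 + 3 + 9)/7 = 12224 + 2*(⅐)*16 = 12224 + 32/7 = 85600/7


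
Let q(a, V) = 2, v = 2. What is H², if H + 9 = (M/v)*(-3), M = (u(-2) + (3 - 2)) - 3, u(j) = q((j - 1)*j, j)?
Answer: 81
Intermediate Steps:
u(j) = 2
M = 0 (M = (2 + (3 - 2)) - 3 = (2 + 1) - 3 = 3 - 3 = 0)
H = -9 (H = -9 + (0/2)*(-3) = -9 + (0*(½))*(-3) = -9 + 0*(-3) = -9 + 0 = -9)
H² = (-9)² = 81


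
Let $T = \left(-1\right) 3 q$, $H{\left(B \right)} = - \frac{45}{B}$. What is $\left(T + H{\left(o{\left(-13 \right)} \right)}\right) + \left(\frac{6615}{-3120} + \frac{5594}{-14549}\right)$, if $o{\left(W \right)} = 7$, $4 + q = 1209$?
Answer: $- \frac{76767024827}{21183344} \approx -3623.9$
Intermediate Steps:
$q = 1205$ ($q = -4 + 1209 = 1205$)
$T = -3615$ ($T = \left(-1\right) 3 \cdot 1205 = \left(-3\right) 1205 = -3615$)
$\left(T + H{\left(o{\left(-13 \right)} \right)}\right) + \left(\frac{6615}{-3120} + \frac{5594}{-14549}\right) = \left(-3615 - \frac{45}{7}\right) + \left(\frac{6615}{-3120} + \frac{5594}{-14549}\right) = \left(-3615 - \frac{45}{7}\right) + \left(6615 \left(- \frac{1}{3120}\right) + 5594 \left(- \frac{1}{14549}\right)\right) = \left(-3615 - \frac{45}{7}\right) - \frac{7579661}{3026192} = - \frac{25350}{7} - \frac{7579661}{3026192} = - \frac{76767024827}{21183344}$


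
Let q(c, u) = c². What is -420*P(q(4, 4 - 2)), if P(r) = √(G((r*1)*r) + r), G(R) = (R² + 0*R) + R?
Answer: -5040*√457 ≈ -1.0774e+5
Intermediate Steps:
G(R) = R + R² (G(R) = (R² + 0) + R = R² + R = R + R²)
P(r) = √(r + r²*(1 + r²)) (P(r) = √(((r*1)*r)*(1 + (r*1)*r) + r) = √((r*r)*(1 + r*r) + r) = √(r²*(1 + r²) + r) = √(r + r²*(1 + r²)))
-420*P(q(4, 4 - 2)) = -420*4*√(1 + 4² + (4²)³) = -420*4*√(1 + 16 + 16³) = -420*4*√(1 + 16 + 4096) = -420*12*√457 = -5040*√457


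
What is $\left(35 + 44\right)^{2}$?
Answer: $6241$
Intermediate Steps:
$\left(35 + 44\right)^{2} = 79^{2} = 6241$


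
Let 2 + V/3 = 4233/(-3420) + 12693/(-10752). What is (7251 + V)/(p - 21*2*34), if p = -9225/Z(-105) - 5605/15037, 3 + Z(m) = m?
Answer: -111167376038499/20626990599040 ≈ -5.3894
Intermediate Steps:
Z(m) = -3 + m
V = -4512971/340480 (V = -6 + 3*(4233/(-3420) + 12693/(-10752)) = -6 + 3*(4233*(-1/3420) + 12693*(-1/10752)) = -6 + 3*(-1411/1140 - 4231/3584) = -6 + 3*(-2470091/1021440) = -6 - 2470091/340480 = -4512971/340480 ≈ -13.255)
p = 15345665/180444 (p = -9225/(-3 - 105) - 5605/15037 = -9225/(-108) - 5605*1/15037 = -9225*(-1/108) - 5605/15037 = 1025/12 - 5605/15037 = 15345665/180444 ≈ 85.044)
(7251 + V)/(p - 21*2*34) = (7251 - 4512971/340480)/(15345665/180444 - 21*2*34) = 2464307509/(340480*(15345665/180444 - 42*34)) = 2464307509/(340480*(15345665/180444 - 1428)) = 2464307509/(340480*(-242328367/180444)) = (2464307509/340480)*(-180444/242328367) = -111167376038499/20626990599040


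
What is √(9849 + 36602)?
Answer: √46451 ≈ 215.52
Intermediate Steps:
√(9849 + 36602) = √46451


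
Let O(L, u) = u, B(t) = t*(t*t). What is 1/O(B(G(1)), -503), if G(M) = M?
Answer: -1/503 ≈ -0.0019881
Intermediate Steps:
B(t) = t³ (B(t) = t*t² = t³)
1/O(B(G(1)), -503) = 1/(-503) = -1/503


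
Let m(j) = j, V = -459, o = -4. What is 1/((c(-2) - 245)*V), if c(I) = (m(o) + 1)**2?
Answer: 1/108324 ≈ 9.2316e-6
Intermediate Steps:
c(I) = 9 (c(I) = (-4 + 1)**2 = (-3)**2 = 9)
1/((c(-2) - 245)*V) = 1/((9 - 245)*(-459)) = 1/(-236*(-459)) = 1/108324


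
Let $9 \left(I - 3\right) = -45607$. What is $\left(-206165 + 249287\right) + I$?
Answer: $\frac{342518}{9} \approx 38058.0$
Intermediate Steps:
$I = - \frac{45580}{9}$ ($I = 3 + \frac{1}{9} \left(-45607\right) = 3 - \frac{45607}{9} = - \frac{45580}{9} \approx -5064.4$)
$\left(-206165 + 249287\right) + I = \left(-206165 + 249287\right) - \frac{45580}{9} = 43122 - \frac{45580}{9} = \frac{342518}{9}$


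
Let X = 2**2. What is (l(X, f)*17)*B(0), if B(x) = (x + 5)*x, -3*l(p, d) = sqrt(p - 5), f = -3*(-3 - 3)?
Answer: 0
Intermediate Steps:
X = 4
f = 18 (f = -3*(-6) = 18)
l(p, d) = -sqrt(-5 + p)/3 (l(p, d) = -sqrt(p - 5)/3 = -sqrt(-5 + p)/3)
B(x) = x*(5 + x) (B(x) = (5 + x)*x = x*(5 + x))
(l(X, f)*17)*B(0) = (-sqrt(-5 + 4)/3*17)*(0*(5 + 0)) = (-I/3*17)*(0*5) = (-I/3*17)*0 = -17*I/3*0 = 0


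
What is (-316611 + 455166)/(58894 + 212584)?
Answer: 138555/271478 ≈ 0.51037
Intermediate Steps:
(-316611 + 455166)/(58894 + 212584) = 138555/271478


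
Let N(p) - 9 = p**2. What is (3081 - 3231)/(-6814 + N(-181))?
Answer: -25/4326 ≈ -0.0057790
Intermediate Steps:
N(p) = 9 + p**2
(3081 - 3231)/(-6814 + N(-181)) = (3081 - 3231)/(-6814 + (9 + (-181)**2)) = -150/(-6814 + (9 + 32761)) = -150/(-6814 + 32770) = -150/25956 = -150*1/25956 = -25/4326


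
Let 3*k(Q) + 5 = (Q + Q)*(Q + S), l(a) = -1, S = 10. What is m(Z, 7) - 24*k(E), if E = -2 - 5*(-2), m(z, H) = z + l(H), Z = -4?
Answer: -2269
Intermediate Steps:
m(z, H) = -1 + z (m(z, H) = z - 1 = -1 + z)
E = 8 (E = -2 - 1*(-10) = -2 + 10 = 8)
k(Q) = -5/3 + 2*Q*(10 + Q)/3 (k(Q) = -5/3 + ((Q + Q)*(Q + 10))/3 = -5/3 + ((2*Q)*(10 + Q))/3 = -5/3 + (2*Q*(10 + Q))/3 = -5/3 + 2*Q*(10 + Q)/3)
m(Z, 7) - 24*k(E) = (-1 - 4) - 24*(-5/3 + (⅔)*8² + (20/3)*8) = -5 - 24*(-5/3 + (⅔)*64 + 160/3) = -5 - 24*(-5/3 + 128/3 + 160/3) = -5 - 24*283/3 = -5 - 2264 = -2269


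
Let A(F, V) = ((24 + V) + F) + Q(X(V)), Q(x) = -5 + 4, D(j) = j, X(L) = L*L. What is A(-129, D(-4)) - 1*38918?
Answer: -39028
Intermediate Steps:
X(L) = L²
Q(x) = -1
A(F, V) = 23 + F + V (A(F, V) = ((24 + V) + F) - 1 = (24 + F + V) - 1 = 23 + F + V)
A(-129, D(-4)) - 1*38918 = (23 - 129 - 4) - 1*38918 = -110 - 38918 = -39028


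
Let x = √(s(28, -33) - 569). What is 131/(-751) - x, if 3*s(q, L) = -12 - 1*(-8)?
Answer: -131/751 - I*√5133/3 ≈ -0.17443 - 23.882*I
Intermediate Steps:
s(q, L) = -4/3 (s(q, L) = (-12 - 1*(-8))/3 = (-12 + 8)/3 = (⅓)*(-4) = -4/3)
x = I*√5133/3 (x = √(-4/3 - 569) = √(-1711/3) = I*√5133/3 ≈ 23.882*I)
131/(-751) - x = 131/(-751) - I*√5133/3 = 131*(-1/751) - I*√5133/3 = -131/751 - I*√5133/3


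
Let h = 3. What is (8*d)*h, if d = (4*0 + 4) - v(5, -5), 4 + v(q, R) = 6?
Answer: 48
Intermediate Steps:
v(q, R) = 2 (v(q, R) = -4 + 6 = 2)
d = 2 (d = (4*0 + 4) - 1*2 = (0 + 4) - 2 = 4 - 2 = 2)
(8*d)*h = (8*2)*3 = 16*3 = 48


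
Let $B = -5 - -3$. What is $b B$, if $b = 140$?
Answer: $-280$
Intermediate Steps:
$B = -2$ ($B = -5 + 3 = -2$)
$b B = 140 \left(-2\right) = -280$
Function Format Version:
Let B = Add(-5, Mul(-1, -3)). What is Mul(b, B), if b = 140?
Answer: -280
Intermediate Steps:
B = -2 (B = Add(-5, 3) = -2)
Mul(b, B) = Mul(140, -2) = -280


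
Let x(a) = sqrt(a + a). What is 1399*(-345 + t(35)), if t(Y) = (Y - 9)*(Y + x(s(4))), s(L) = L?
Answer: 790435 + 72748*sqrt(2) ≈ 8.9332e+5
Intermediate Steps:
x(a) = sqrt(2)*sqrt(a) (x(a) = sqrt(2*a) = sqrt(2)*sqrt(a))
t(Y) = (-9 + Y)*(Y + 2*sqrt(2)) (t(Y) = (Y - 9)*(Y + sqrt(2)*sqrt(4)) = (-9 + Y)*(Y + sqrt(2)*2) = (-9 + Y)*(Y + 2*sqrt(2)))
1399*(-345 + t(35)) = 1399*(-345 + (35**2 - 18*sqrt(2) - 9*35 + 2*35*sqrt(2))) = 1399*(-345 + (1225 - 18*sqrt(2) - 315 + 70*sqrt(2))) = 1399*(-345 + (910 + 52*sqrt(2))) = 1399*(565 + 52*sqrt(2)) = 790435 + 72748*sqrt(2)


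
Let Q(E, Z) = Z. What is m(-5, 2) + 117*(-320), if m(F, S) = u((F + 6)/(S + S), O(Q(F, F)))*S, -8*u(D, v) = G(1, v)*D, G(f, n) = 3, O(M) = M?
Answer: -599043/16 ≈ -37440.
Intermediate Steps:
u(D, v) = -3*D/8
m(F, S) = -9/8 - 3*F/16 (m(F, S) = (-3*(F + 6)/(8*(S + S)))*S = (-3*(6 + F)/(8*(2*S)))*S = (-3*(6 + F)*1/(2*S)/8)*S = (-3*(6 + F)/(16*S))*S = -9/8 - 3*F/16)
m(-5, 2) + 117*(-320) = (-9/8 - 3/16*(-5)) + 117*(-320) = (-9/8 + 15/16) - 37440 = -3/16 - 37440 = -599043/16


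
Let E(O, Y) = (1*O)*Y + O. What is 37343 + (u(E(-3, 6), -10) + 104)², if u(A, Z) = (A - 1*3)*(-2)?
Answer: 60447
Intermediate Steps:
E(O, Y) = O + O*Y (E(O, Y) = O*Y + O = O + O*Y)
u(A, Z) = 6 - 2*A (u(A, Z) = (A - 3)*(-2) = (-3 + A)*(-2) = 6 - 2*A)
37343 + (u(E(-3, 6), -10) + 104)² = 37343 + ((6 - (-6)*(1 + 6)) + 104)² = 37343 + ((6 - (-6)*7) + 104)² = 37343 + ((6 - 2*(-21)) + 104)² = 37343 + ((6 + 42) + 104)² = 37343 + (48 + 104)² = 37343 + 152² = 37343 + 23104 = 60447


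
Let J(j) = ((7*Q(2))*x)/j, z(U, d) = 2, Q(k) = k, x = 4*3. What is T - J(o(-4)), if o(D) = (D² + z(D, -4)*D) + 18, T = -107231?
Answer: -1394087/13 ≈ -1.0724e+5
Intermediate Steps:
x = 12
o(D) = 18 + D² + 2*D (o(D) = (D² + 2*D) + 18 = 18 + D² + 2*D)
J(j) = 168/j (J(j) = ((7*2)*12)/j = (14*12)/j = 168/j)
T - J(o(-4)) = -107231 - 168/(18 + (-4)² + 2*(-4)) = -107231 - 168/(18 + 16 - 8) = -107231 - 168/26 = -107231 - 1*84/13 = -107231 - 84/13 = -1394087/13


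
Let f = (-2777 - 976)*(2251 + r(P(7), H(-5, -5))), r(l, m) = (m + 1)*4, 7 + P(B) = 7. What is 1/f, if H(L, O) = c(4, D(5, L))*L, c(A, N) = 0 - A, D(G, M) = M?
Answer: -1/8763255 ≈ -1.1411e-7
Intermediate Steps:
c(A, N) = -A
P(B) = 0 (P(B) = -7 + 7 = 0)
H(L, O) = -4*L (H(L, O) = (-1*4)*L = -4*L)
r(l, m) = 4 + 4*m (r(l, m) = (1 + m)*4 = 4 + 4*m)
f = -8763255 (f = (-2777 - 976)*(2251 + (4 + 4*(-4*(-5)))) = -3753*(2251 + (4 + 4*20)) = -3753*(2251 + (4 + 80)) = -3753*(2251 + 84) = -3753*2335 = -8763255)
1/f = 1/(-8763255) = -1/8763255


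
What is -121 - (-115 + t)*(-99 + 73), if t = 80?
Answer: -1031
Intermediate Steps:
-121 - (-115 + t)*(-99 + 73) = -121 - (-115 + 80)*(-99 + 73) = -121 - (-35)*(-26) = -121 - 1*910 = -121 - 910 = -1031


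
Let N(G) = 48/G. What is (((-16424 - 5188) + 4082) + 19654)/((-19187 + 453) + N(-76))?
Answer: -20178/177979 ≈ -0.11337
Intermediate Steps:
(((-16424 - 5188) + 4082) + 19654)/((-19187 + 453) + N(-76)) = (((-16424 - 5188) + 4082) + 19654)/((-19187 + 453) + 48/(-76)) = ((-21612 + 4082) + 19654)/(-18734 + 48*(-1/76)) = (-17530 + 19654)/(-18734 - 12/19) = 2124/(-355958/19) = 2124*(-19/355958) = -20178/177979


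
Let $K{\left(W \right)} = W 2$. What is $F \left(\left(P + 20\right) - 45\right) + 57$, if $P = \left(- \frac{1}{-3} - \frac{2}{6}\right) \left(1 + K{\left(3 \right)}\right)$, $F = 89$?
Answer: $-2168$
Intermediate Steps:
$K{\left(W \right)} = 2 W$
$P = 0$ ($P = \left(- \frac{1}{-3} - \frac{2}{6}\right) \left(1 + 2 \cdot 3\right) = \left(\left(-1\right) \left(- \frac{1}{3}\right) - \frac{1}{3}\right) \left(1 + 6\right) = \left(\frac{1}{3} - \frac{1}{3}\right) 7 = 0 \cdot 7 = 0$)
$F \left(\left(P + 20\right) - 45\right) + 57 = 89 \left(\left(0 + 20\right) - 45\right) + 57 = 89 \left(20 - 45\right) + 57 = 89 \left(-25\right) + 57 = -2225 + 57 = -2168$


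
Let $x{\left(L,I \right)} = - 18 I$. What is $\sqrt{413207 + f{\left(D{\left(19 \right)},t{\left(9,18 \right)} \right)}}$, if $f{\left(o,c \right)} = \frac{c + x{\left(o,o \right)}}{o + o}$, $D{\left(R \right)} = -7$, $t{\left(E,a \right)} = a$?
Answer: $\frac{\sqrt{20246639}}{7} \approx 642.8$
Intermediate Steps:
$f{\left(o,c \right)} = \frac{c - 18 o}{2 o}$ ($f{\left(o,c \right)} = \frac{c - 18 o}{o + o} = \frac{c - 18 o}{2 o}$)
$\sqrt{413207 + f{\left(D{\left(19 \right)},t{\left(9,18 \right)} \right)}} = \sqrt{413207 - \left(9 - \frac{9}{-7}\right)} = \sqrt{413207 - \left(9 - - \frac{9}{7}\right)} = \sqrt{413207 - \frac{72}{7}} = \sqrt{\frac{2892377}{7}} = \frac{\sqrt{20246639}}{7}$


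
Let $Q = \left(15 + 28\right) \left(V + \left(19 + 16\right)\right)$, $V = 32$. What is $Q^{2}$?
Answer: $8300161$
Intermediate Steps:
$Q = 2881$ ($Q = \left(15 + 28\right) \left(32 + \left(19 + 16\right)\right) = 43 \left(32 + 35\right) = 43 \cdot 67 = 2881$)
$Q^{2} = 2881^{2} = 8300161$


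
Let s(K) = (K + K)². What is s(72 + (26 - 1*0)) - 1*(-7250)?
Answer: 45666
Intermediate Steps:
s(K) = 4*K² (s(K) = (2*K)² = 4*K²)
s(72 + (26 - 1*0)) - 1*(-7250) = 4*(72 + (26 - 1*0))² - 1*(-7250) = 4*(72 + (26 + 0))² + 7250 = 4*(72 + 26)² + 7250 = 4*98² + 7250 = 4*9604 + 7250 = 38416 + 7250 = 45666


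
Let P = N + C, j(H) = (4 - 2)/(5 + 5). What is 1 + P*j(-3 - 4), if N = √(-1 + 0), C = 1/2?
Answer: 11/10 + I/5 ≈ 1.1 + 0.2*I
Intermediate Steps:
C = ½ ≈ 0.50000
j(H) = ⅕ (j(H) = 2/10 = 2*(⅒) = ⅕)
N = I (N = √(-1) = I ≈ 1.0*I)
P = ½ + I (P = I + ½ = ½ + I ≈ 0.5 + 1.0*I)
1 + P*j(-3 - 4) = 1 + (½ + I)*(⅕) = 1 + (⅒ + I/5) = 11/10 + I/5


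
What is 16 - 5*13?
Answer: -49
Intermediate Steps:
16 - 5*13 = 16 - 65 = -49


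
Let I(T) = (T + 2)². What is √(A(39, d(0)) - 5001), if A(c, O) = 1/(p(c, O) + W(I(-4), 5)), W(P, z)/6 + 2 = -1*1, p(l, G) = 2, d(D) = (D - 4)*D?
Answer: 7*I*√1633/4 ≈ 70.718*I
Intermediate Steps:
I(T) = (2 + T)²
d(D) = D*(-4 + D) (d(D) = (-4 + D)*D = D*(-4 + D))
W(P, z) = -18 (W(P, z) = -12 + 6*(-1*1) = -12 + 6*(-1) = -12 - 6 = -18)
A(c, O) = -1/16 (A(c, O) = 1/(2 - 18) = 1/(-16) = -1/16)
√(A(39, d(0)) - 5001) = √(-1/16 - 5001) = √(-80017/16) = 7*I*√1633/4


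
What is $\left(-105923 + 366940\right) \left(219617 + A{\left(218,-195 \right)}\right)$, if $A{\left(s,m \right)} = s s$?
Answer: $69728342397$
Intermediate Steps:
$A{\left(s,m \right)} = s^{2}$
$\left(-105923 + 366940\right) \left(219617 + A{\left(218,-195 \right)}\right) = \left(-105923 + 366940\right) \left(219617 + 218^{2}\right) = 261017 \left(219617 + 47524\right) = 261017 \cdot 267141 = 69728342397$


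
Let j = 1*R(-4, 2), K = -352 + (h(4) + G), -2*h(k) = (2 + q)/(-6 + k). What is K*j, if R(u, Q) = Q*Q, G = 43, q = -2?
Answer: -1236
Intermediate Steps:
R(u, Q) = Q²
h(k) = 0 (h(k) = -(2 - 2)/(2*(-6 + k)) = -0/(-6 + k) = -½*0 = 0)
K = -309 (K = -352 + (0 + 43) = -352 + 43 = -309)
j = 4 (j = 1*2² = 1*4 = 4)
K*j = -309*4 = -1236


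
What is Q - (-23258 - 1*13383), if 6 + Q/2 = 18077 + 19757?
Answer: 112297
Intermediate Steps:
Q = 75656 (Q = -12 + 2*(18077 + 19757) = -12 + 2*37834 = -12 + 75668 = 75656)
Q - (-23258 - 1*13383) = 75656 - (-23258 - 1*13383) = 75656 - (-23258 - 13383) = 75656 - 1*(-36641) = 75656 + 36641 = 112297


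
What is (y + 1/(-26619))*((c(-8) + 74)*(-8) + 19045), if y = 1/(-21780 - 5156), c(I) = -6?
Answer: -47181955/34143304 ≈ -1.3819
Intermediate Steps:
y = -1/26936 (y = 1/(-26936) = -1/26936 ≈ -3.7125e-5)
(y + 1/(-26619))*((c(-8) + 74)*(-8) + 19045) = (-1/26936 + 1/(-26619))*((-6 + 74)*(-8) + 19045) = (-1/26936 - 1/26619)*(68*(-8) + 19045) = -53555*(-544 + 19045)/717009384 = -53555/717009384*18501 = -47181955/34143304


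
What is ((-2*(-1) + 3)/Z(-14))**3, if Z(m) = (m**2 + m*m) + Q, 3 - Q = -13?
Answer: 125/67917312 ≈ 1.8405e-6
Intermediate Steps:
Q = 16 (Q = 3 - 1*(-13) = 3 + 13 = 16)
Z(m) = 16 + 2*m**2 (Z(m) = (m**2 + m*m) + 16 = (m**2 + m**2) + 16 = 2*m**2 + 16 = 16 + 2*m**2)
((-2*(-1) + 3)/Z(-14))**3 = ((-2*(-1) + 3)/(16 + 2*(-14)**2))**3 = ((2 + 3)/(16 + 2*196))**3 = (5/(16 + 392))**3 = (5/408)**3 = 125/67917312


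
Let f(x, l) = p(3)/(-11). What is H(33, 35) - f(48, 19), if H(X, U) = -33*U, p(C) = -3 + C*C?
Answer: -12699/11 ≈ -1154.5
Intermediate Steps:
p(C) = -3 + C**2
f(x, l) = -6/11 (f(x, l) = (-3 + 3**2)/(-11) = (-3 + 9)*(-1/11) = 6*(-1/11) = -6/11)
H(33, 35) - f(48, 19) = -33*35 - 1*(-6/11) = -1155 + 6/11 = -12699/11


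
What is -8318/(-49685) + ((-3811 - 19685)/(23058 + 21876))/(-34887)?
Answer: 2173427970734/12981137495955 ≈ 0.16743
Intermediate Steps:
-8318/(-49685) + ((-3811 - 19685)/(23058 + 21876))/(-34887) = -8318*(-1/49685) - 23496/44934*(-1/34887) = 8318/49685 - 23496*1/44934*(-1/34887) = 8318/49685 - 3916/7489*(-1/34887) = 8318/49685 + 3916/261268743 = 2173427970734/12981137495955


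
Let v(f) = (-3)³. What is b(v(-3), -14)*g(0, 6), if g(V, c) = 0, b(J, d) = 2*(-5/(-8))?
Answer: 0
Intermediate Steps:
v(f) = -27
b(J, d) = 5/4 (b(J, d) = 2*(-5*(-⅛)) = 2*(5/8) = 5/4)
b(v(-3), -14)*g(0, 6) = (5/4)*0 = 0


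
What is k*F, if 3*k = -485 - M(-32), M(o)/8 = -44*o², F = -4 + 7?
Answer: 359963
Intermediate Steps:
F = 3
M(o) = -352*o² (M(o) = 8*(-44*o²) = -352*o²)
k = 359963/3 (k = (-485 - (-352)*(-32)²)/3 = (-485 - (-352)*1024)/3 = (-485 - 1*(-360448))/3 = (-485 + 360448)/3 = (⅓)*359963 = 359963/3 ≈ 1.1999e+5)
k*F = (359963/3)*3 = 359963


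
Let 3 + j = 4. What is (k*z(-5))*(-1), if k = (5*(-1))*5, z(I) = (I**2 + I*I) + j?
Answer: 1275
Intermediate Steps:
j = 1 (j = -3 + 4 = 1)
z(I) = 1 + 2*I**2 (z(I) = (I**2 + I*I) + 1 = (I**2 + I**2) + 1 = 2*I**2 + 1 = 1 + 2*I**2)
k = -25 (k = -5*5 = -25)
(k*z(-5))*(-1) = -25*(1 + 2*(-5)**2)*(-1) = -25*(1 + 2*25)*(-1) = -25*(1 + 50)*(-1) = -25*51*(-1) = -1275*(-1) = 1275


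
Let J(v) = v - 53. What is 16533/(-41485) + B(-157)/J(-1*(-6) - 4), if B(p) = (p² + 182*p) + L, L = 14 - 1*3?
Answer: 161529107/2115735 ≈ 76.347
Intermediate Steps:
L = 11 (L = 14 - 3 = 11)
B(p) = 11 + p² + 182*p (B(p) = (p² + 182*p) + 11 = 11 + p² + 182*p)
J(v) = -53 + v
16533/(-41485) + B(-157)/J(-1*(-6) - 4) = 16533/(-41485) + (11 + (-157)² + 182*(-157))/(-53 + (-1*(-6) - 4)) = 16533*(-1/41485) + (11 + 24649 - 28574)/(-53 + (6 - 4)) = -16533/41485 - 3914/(-53 + 2) = -16533/41485 - 3914/(-51) = -16533/41485 - 3914*(-1/51) = -16533/41485 + 3914/51 = 161529107/2115735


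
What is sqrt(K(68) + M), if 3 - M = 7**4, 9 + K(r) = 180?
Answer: I*sqrt(2227) ≈ 47.191*I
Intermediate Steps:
K(r) = 171 (K(r) = -9 + 180 = 171)
M = -2398 (M = 3 - 1*7**4 = 3 - 1*2401 = 3 - 2401 = -2398)
sqrt(K(68) + M) = sqrt(171 - 2398) = sqrt(-2227) = I*sqrt(2227)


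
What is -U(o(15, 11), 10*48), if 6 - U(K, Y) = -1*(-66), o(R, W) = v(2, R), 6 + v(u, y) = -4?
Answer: 60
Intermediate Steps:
v(u, y) = -10 (v(u, y) = -6 - 4 = -10)
o(R, W) = -10
U(K, Y) = -60 (U(K, Y) = 6 - (-1)*(-66) = 6 - 1*66 = 6 - 66 = -60)
-U(o(15, 11), 10*48) = -1*(-60) = 60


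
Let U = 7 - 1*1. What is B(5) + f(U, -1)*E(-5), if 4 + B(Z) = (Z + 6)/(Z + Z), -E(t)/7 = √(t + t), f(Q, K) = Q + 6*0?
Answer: -29/10 - 42*I*√10 ≈ -2.9 - 132.82*I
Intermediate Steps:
U = 6 (U = 7 - 1 = 6)
f(Q, K) = Q (f(Q, K) = Q + 0 = Q)
E(t) = -7*√2*√t (E(t) = -7*√(t + t) = -7*√2*√t)
B(Z) = -4 + (6 + Z)/(2*Z) (B(Z) = -4 + (Z + 6)/(Z + Z) = -4 + (6 + Z)/((2*Z)) = -4 + (6 + Z)*(1/(2*Z)) = -4 + (6 + Z)/(2*Z))
B(5) + f(U, -1)*E(-5) = (-7/2 + 3/5) + 6*(-7*√2*√(-5)) = (-7/2 + 3*(⅕)) + 6*(-7*√2*I*√5) = (-7/2 + ⅗) + 6*(-7*I*√10) = -29/10 - 42*I*√10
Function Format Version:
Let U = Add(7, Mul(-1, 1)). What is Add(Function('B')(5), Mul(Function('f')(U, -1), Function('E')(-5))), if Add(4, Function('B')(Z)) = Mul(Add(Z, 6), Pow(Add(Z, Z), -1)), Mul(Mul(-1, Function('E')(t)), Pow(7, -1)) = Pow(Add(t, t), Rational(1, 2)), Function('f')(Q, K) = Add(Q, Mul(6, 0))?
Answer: Add(Rational(-29, 10), Mul(-42, I, Pow(10, Rational(1, 2)))) ≈ Add(-2.9000, Mul(-132.82, I))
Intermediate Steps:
U = 6 (U = Add(7, -1) = 6)
Function('f')(Q, K) = Q (Function('f')(Q, K) = Add(Q, 0) = Q)
Function('E')(t) = Mul(-7, Pow(2, Rational(1, 2)), Pow(t, Rational(1, 2))) (Function('E')(t) = Mul(-7, Pow(Add(t, t), Rational(1, 2))) = Mul(-7, Pow(Mul(2, t), Rational(1, 2))) = Mul(-7, Mul(Pow(2, Rational(1, 2)), Pow(t, Rational(1, 2)))) = Mul(-7, Pow(2, Rational(1, 2)), Pow(t, Rational(1, 2))))
Function('B')(Z) = Add(-4, Mul(Rational(1, 2), Pow(Z, -1), Add(6, Z))) (Function('B')(Z) = Add(-4, Mul(Add(Z, 6), Pow(Add(Z, Z), -1))) = Add(-4, Mul(Add(6, Z), Pow(Mul(2, Z), -1))) = Add(-4, Mul(Add(6, Z), Mul(Rational(1, 2), Pow(Z, -1)))) = Add(-4, Mul(Rational(1, 2), Pow(Z, -1), Add(6, Z))))
Add(Function('B')(5), Mul(Function('f')(U, -1), Function('E')(-5))) = Add(Add(Rational(-7, 2), Mul(3, Pow(5, -1))), Mul(6, Mul(-7, Pow(2, Rational(1, 2)), Pow(-5, Rational(1, 2))))) = Add(Add(Rational(-7, 2), Mul(3, Rational(1, 5))), Mul(6, Mul(-7, Pow(2, Rational(1, 2)), Mul(I, Pow(5, Rational(1, 2)))))) = Add(Add(Rational(-7, 2), Rational(3, 5)), Mul(6, Mul(-7, I, Pow(10, Rational(1, 2))))) = Add(Rational(-29, 10), Mul(-42, I, Pow(10, Rational(1, 2))))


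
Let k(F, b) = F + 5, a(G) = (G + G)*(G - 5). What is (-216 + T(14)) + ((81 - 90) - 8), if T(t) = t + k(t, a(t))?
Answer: -200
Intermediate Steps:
a(G) = 2*G*(-5 + G) (a(G) = (2*G)*(-5 + G) = 2*G*(-5 + G))
k(F, b) = 5 + F
T(t) = 5 + 2*t (T(t) = t + (5 + t) = 5 + 2*t)
(-216 + T(14)) + ((81 - 90) - 8) = (-216 + (5 + 2*14)) + ((81 - 90) - 8) = (-216 + (5 + 28)) + (-9 - 8) = (-216 + 33) - 17 = -183 - 17 = -200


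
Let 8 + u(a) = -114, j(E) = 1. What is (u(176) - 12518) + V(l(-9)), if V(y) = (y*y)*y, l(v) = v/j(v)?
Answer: -13369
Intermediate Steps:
u(a) = -122 (u(a) = -8 - 114 = -122)
l(v) = v (l(v) = v/1 = v*1 = v)
V(y) = y³ (V(y) = y²*y = y³)
(u(176) - 12518) + V(l(-9)) = (-122 - 12518) + (-9)³ = -12640 - 729 = -13369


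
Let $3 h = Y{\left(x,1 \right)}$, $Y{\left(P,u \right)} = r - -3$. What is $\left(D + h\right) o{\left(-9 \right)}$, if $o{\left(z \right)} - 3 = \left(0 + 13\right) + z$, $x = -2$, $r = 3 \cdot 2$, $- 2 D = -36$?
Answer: $147$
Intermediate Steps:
$D = 18$ ($D = \left(- \frac{1}{2}\right) \left(-36\right) = 18$)
$r = 6$
$Y{\left(P,u \right)} = 9$ ($Y{\left(P,u \right)} = 6 - -3 = 6 + 3 = 9$)
$o{\left(z \right)} = 16 + z$ ($o{\left(z \right)} = 3 + \left(\left(0 + 13\right) + z\right) = 3 + \left(13 + z\right) = 16 + z$)
$h = 3$ ($h = \frac{1}{3} \cdot 9 = 3$)
$\left(D + h\right) o{\left(-9 \right)} = \left(18 + 3\right) \left(16 - 9\right) = 21 \cdot 7 = 147$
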